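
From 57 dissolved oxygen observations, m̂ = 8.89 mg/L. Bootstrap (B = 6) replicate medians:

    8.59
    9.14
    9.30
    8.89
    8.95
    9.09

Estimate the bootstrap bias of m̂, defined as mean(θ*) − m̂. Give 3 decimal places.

mean(θ*) = (8.59 + 9.14 + 9.30 + 8.89 + 8.95 + 9.09) / 6 = 8.9933
bias = 8.9933 − 8.89

bias = +0.103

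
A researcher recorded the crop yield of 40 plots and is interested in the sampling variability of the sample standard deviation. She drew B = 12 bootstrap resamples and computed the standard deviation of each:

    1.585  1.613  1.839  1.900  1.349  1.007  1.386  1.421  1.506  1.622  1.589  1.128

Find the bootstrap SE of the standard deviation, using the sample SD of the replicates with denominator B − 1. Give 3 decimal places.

Bootstrap SE is the standard deviation of the 12 replicate standard deviations.
Mean of replicates: (1.585 + 1.613 + 1.839 + 1.900 + 1.349 + 1.007 + 1.386 + 1.421 + 1.506 + 1.622 + 1.589 + 1.128) / 12 = 17.9450 / 12 = 1.4954
Sum of squared deviations: (+0.0896)² + (+0.1176)² + (+0.3436)² + (+0.4046)² + (−0.1464)² + (−0.4884)² + (−0.1094)² + (−0.0744)² + (+0.0106)² + (+0.1266)² + (+0.0936)² + (−0.3674)² = 0.7410
Variance = 0.7410 / 11 = 0.0674
SE* = √0.0674

SE* = 0.260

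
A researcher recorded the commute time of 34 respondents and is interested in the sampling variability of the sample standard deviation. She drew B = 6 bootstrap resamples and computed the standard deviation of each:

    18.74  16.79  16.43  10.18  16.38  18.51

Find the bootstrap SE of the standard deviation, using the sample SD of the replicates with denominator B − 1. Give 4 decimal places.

Bootstrap SE is the standard deviation of the 6 replicate standard deviations.
Mean of replicates: (18.74 + 16.79 + 16.43 + 10.18 + 16.38 + 18.51) / 6 = 97.03000 / 6 = 16.17167
Sum of squared deviations: (+2.56833)² + (+0.61833)² + (+0.25833)² + (−5.99167)² + (+0.20833)² + (+2.33833)² = 48.45668
Variance = 48.45668 / 5 = 9.69134
SE* = √9.69134

SE* = 3.1131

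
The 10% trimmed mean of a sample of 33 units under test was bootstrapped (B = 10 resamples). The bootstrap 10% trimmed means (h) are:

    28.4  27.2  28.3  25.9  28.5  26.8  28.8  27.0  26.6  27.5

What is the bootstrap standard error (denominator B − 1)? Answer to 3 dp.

SE* = 0.963

Bootstrap SE is the standard deviation of the 10 replicate 10% trimmed means.
Mean of replicates: (28.4 + 27.2 + 28.3 + 25.9 + 28.5 + 26.8 + 28.8 + 27.0 + 26.6 + 27.5) / 10 = 275.0000 / 10 = 27.5000
Sum of squared deviations: (+0.9000)² + (−0.3000)² + (+0.8000)² + (−1.6000)² + (+1.0000)² + (−0.7000)² + (+1.3000)² + (−0.5000)² + (−0.9000)² + (+0.0000)² = 8.3400
Variance = 8.3400 / 9 = 0.9267
SE* = √0.9267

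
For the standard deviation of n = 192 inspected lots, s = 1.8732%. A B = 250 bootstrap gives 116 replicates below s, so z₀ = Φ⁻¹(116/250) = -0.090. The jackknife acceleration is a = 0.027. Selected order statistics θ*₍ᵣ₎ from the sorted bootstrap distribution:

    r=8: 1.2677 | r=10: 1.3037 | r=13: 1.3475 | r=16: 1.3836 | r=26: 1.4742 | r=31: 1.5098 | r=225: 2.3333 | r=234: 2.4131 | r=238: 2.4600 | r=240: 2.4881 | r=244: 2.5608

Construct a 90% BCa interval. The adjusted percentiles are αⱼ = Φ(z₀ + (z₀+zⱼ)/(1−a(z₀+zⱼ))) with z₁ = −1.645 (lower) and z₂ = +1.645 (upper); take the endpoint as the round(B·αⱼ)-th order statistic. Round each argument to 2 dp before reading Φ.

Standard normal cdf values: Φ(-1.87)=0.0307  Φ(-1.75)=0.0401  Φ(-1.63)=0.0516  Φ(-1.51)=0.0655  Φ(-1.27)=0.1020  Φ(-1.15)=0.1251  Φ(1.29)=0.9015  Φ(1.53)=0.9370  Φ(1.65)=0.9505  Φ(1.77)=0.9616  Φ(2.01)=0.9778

(1.3037, 2.4131)

Lower: z₀ + z₁ = -0.090 + (-1.645) = -1.735; 1 − a(z₀+z₁) = 1 − (0.027)(-1.735) = 1.0468; argument = -0.090 + (-1.735)/1.0468 = -1.7474 → -1.75.
α₁ = Φ(-1.75) = 0.0401; rank = round(250 × 0.0401) = 10; θ*₍10₎ = 1.3037.
Upper: z₀ + z₂ = 1.555; 1 − a(z₀+z₂) = 0.9580; argument = 1.5331 → 1.53; α₂ = 0.9370; rank = 234; θ*₍234₎ = 2.4131.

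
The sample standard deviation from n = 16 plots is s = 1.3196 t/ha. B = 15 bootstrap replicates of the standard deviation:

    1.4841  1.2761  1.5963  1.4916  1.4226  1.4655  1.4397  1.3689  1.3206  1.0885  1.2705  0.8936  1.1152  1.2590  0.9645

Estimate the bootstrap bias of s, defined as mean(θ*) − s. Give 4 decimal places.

mean(θ*) = (1.4841 + 1.2761 + 1.5963 + 1.4916 + 1.4226 + 1.4655 + 1.4397 + 1.3689 + 1.3206 + 1.0885 + 1.2705 + 0.8936 + 1.1152 + 1.2590 + 0.9645) / 15 = 1.29711
bias = 1.29711 − 1.3196

bias = −0.0225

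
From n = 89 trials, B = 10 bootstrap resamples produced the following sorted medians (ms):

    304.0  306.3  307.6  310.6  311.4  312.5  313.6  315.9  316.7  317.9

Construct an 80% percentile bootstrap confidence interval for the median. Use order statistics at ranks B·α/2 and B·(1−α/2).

α = 0.20; lower rank = 10 × 0.100 = 1; upper rank = 10 × 0.900 = 9.
The 1st smallest replicate is 304.0; the 9th is 316.7.

(304.0, 316.7)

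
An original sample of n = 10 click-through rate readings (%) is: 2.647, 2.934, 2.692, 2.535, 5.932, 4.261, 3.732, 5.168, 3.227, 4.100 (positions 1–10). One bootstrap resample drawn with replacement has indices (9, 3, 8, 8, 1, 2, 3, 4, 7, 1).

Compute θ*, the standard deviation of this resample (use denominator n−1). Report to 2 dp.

θ* = 1.03

Resample values: 3.227, 2.692, 5.168, 5.168, 2.647, 2.934, 2.692, 2.535, 3.732, 2.647.
Mean = 3.3442; sum of squared deviations = 9.4626
s² = 9.4626 / 9 = 1.0514
s = √1.0514 = 1.03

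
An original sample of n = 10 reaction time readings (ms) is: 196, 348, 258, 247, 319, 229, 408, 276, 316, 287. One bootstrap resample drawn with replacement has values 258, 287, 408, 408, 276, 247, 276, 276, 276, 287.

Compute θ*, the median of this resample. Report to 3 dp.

Sorted: 247, 258, 276, 276, 276, 276, 287, 287, 408, 408
Median = average of the two middle values = 276.000

θ* = 276.000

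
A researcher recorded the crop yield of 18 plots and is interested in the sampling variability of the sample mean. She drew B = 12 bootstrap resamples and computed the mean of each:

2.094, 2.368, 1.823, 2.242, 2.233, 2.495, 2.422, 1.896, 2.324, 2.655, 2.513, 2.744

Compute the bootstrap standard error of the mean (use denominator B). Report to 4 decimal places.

Bootstrap SE is the standard deviation of the 12 replicate means.
Mean of replicates: (2.094 + 2.368 + 1.823 + 2.242 + 2.233 + 2.495 + 2.422 + 1.896 + 2.324 + 2.655 + 2.513 + 2.744) / 12 = 27.80900 / 12 = 2.31742
Sum of squared deviations: (−0.22342)² + (+0.05058)² + (−0.49442)² + (−0.07542)² + (−0.08442)² + (+0.17758)² + (+0.10458)² + (−0.42142)² + (+0.00658)² + (+0.33758)² + (+0.19558)² + (+0.42658)² = 0.86403
Variance = 0.86403 / 12 = 0.07200
SE* = √0.07200

SE* = 0.2683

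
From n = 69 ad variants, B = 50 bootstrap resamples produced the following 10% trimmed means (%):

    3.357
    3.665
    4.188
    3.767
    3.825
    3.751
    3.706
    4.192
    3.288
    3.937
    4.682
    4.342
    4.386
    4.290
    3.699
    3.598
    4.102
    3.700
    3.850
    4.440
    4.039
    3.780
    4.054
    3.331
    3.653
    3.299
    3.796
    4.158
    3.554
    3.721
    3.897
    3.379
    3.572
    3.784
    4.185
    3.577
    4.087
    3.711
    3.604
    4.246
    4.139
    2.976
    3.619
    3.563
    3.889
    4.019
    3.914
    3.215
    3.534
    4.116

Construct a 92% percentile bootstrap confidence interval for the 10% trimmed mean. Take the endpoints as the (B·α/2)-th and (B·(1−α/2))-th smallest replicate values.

Sorted replicates: 2.976, 3.215, 3.288, 3.299, 3.331, 3.357, 3.379, 3.534, 3.554, 3.563, 3.572, 3.577, 3.598, 3.604, 3.619, 3.653, 3.665, 3.699, 3.700, 3.706, 3.711, 3.721, 3.751, 3.767, 3.780, 3.784, 3.796, 3.825, 3.850, 3.889, 3.897, 3.914, 3.937, 4.019, 4.039, 4.054, 4.087, 4.102, 4.116, 4.139, 4.158, 4.185, 4.188, 4.192, 4.246, 4.290, 4.342, 4.386, 4.440, 4.682
α = 0.08; lower rank = 50 × 0.040 = 2; upper rank = 50 × 0.960 = 48.
The 2nd smallest replicate is 3.215; the 48th is 4.386.

(3.215, 4.386)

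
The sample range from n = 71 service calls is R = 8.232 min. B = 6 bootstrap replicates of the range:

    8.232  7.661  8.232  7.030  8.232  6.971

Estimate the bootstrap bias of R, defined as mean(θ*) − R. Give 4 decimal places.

mean(θ*) = (8.232 + 7.661 + 8.232 + 7.030 + 8.232 + 6.971) / 6 = 7.72633
bias = 7.72633 − 8.232

bias = −0.5057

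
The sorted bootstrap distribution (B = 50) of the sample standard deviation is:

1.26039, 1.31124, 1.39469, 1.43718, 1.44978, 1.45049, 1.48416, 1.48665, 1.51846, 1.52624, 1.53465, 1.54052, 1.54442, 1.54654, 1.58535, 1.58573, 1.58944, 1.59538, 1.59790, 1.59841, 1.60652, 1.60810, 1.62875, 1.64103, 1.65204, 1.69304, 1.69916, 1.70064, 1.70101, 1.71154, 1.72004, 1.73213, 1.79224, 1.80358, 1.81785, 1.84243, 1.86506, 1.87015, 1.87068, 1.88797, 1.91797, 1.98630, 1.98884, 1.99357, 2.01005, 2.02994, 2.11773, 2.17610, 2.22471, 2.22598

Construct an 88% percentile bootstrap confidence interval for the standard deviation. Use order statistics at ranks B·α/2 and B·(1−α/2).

α = 0.12; lower rank = 50 × 0.060 = 3; upper rank = 50 × 0.940 = 47.
The 3rd smallest replicate is 1.39469; the 47th is 2.11773.

(1.39469, 2.11773)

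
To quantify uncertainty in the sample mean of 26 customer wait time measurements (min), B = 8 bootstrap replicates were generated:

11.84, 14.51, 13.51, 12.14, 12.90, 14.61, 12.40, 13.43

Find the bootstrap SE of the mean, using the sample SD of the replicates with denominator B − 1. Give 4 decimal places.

SE* = 1.0384

Bootstrap SE is the standard deviation of the 8 replicate means.
Mean of replicates: (11.84 + 14.51 + 13.51 + 12.14 + 12.90 + 14.61 + 12.40 + 13.43) / 8 = 105.34000 / 8 = 13.16750
Sum of squared deviations: (−1.32750)² + (+1.34250)² + (+0.34250)² + (−1.02750)² + (−0.26750)² + (+1.44250)² + (−0.76750)² + (+0.26250)² = 7.54795
Variance = 7.54795 / 7 = 1.07828
SE* = √1.07828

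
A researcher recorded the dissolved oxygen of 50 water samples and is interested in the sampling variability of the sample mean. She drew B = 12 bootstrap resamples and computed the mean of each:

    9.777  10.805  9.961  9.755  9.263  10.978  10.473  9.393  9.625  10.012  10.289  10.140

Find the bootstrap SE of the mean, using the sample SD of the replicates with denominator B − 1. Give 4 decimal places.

SE* = 0.5289

Bootstrap SE is the standard deviation of the 12 replicate means.
Mean of replicates: (9.777 + 10.805 + 9.961 + 9.755 + 9.263 + 10.978 + 10.473 + 9.393 + 9.625 + 10.012 + 10.289 + 10.140) / 12 = 120.471000 / 12 = 10.039250
Sum of squared deviations: (−0.262250)² + (+0.765750)² + (−0.078250)² + (−0.284250)² + (−0.776250)² + (+0.938750)² + (+0.433750)² + (−0.646250)² + (−0.414250)² + (−0.027250)² + (+0.249750)² + (+0.100750)² = 3.076534
Variance = 3.076534 / 11 = 0.279685
SE* = √0.279685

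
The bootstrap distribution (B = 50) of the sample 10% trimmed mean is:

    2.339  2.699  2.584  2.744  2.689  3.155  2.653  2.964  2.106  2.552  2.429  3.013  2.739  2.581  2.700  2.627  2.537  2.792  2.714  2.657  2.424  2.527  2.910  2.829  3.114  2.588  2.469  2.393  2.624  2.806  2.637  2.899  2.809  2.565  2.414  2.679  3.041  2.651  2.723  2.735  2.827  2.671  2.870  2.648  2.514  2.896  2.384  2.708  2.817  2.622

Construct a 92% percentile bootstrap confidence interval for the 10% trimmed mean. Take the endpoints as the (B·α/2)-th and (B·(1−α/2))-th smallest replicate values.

Sorted replicates: 2.106, 2.339, 2.384, 2.393, 2.414, 2.424, 2.429, 2.469, 2.514, 2.527, 2.537, 2.552, 2.565, 2.581, 2.584, 2.588, 2.622, 2.624, 2.627, 2.637, 2.648, 2.651, 2.653, 2.657, 2.671, 2.679, 2.689, 2.699, 2.700, 2.708, 2.714, 2.723, 2.735, 2.739, 2.744, 2.792, 2.806, 2.809, 2.817, 2.827, 2.829, 2.870, 2.896, 2.899, 2.910, 2.964, 3.013, 3.041, 3.114, 3.155
α = 0.08; lower rank = 50 × 0.040 = 2; upper rank = 50 × 0.960 = 48.
The 2nd smallest replicate is 2.339; the 48th is 3.041.

(2.339, 3.041)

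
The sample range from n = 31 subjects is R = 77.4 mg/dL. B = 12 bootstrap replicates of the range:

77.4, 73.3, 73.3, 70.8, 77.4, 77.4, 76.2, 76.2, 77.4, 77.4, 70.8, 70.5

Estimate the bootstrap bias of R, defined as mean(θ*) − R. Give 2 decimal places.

mean(θ*) = (77.4 + 73.3 + 73.3 + 70.8 + 77.4 + 77.4 + 76.2 + 76.2 + 77.4 + 77.4 + 70.8 + 70.5) / 12 = 74.842
bias = 74.842 − 77.4

bias = −2.56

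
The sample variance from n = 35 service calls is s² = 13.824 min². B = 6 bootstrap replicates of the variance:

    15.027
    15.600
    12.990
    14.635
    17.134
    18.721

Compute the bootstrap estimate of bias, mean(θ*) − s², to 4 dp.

bias = +1.8605

mean(θ*) = (15.027 + 15.600 + 12.990 + 14.635 + 17.134 + 18.721) / 6 = 15.68450
bias = 15.68450 − 13.824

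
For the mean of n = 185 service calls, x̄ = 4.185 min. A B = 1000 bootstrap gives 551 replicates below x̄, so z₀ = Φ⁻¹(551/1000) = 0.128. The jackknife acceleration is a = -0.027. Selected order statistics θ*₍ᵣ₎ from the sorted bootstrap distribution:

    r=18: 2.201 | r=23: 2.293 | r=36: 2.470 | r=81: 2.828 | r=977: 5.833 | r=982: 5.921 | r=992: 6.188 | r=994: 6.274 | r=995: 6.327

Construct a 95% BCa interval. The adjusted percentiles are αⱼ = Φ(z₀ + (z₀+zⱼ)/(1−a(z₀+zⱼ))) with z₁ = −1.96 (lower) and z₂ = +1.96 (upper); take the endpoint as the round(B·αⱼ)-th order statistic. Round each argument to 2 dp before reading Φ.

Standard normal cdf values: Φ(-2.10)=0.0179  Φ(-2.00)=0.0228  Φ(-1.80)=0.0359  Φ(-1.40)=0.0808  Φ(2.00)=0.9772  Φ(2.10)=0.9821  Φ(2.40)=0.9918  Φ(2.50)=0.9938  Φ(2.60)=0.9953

Lower: z₀ + z₁ = 0.128 + (-1.960) = -1.832; 1 − a(z₀+z₁) = 1 − (-0.027)(-1.832) = 0.9505; argument = 0.128 + (-1.832)/0.9505 = -1.7993 → -1.80.
α₁ = Φ(-1.80) = 0.0359; rank = round(1000 × 0.0359) = 36; θ*₍36₎ = 2.470.
Upper: z₀ + z₂ = 2.088; 1 − a(z₀+z₂) = 1.0564; argument = 2.1046 → 2.10; α₂ = 0.9821; rank = 982; θ*₍982₎ = 5.921.

(2.470, 5.921)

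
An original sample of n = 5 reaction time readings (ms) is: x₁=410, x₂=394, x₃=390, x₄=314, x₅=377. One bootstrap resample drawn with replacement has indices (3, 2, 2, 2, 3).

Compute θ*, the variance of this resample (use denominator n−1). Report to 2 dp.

θ* = 4.80

Resample values: 390, 394, 394, 394, 390.
Mean = 392.4000; sum of squared deviations = 19.2000
s² = 19.2000 / 4 = 4.8000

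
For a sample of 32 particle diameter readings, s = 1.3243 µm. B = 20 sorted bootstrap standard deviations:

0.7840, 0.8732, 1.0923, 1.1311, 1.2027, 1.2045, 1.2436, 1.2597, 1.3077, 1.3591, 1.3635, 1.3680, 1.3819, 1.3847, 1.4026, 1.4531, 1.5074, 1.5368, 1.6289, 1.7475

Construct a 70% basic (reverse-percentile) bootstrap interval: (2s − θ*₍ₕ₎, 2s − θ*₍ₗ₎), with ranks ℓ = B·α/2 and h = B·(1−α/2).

Percentile endpoints at ranks 3 and 17: θ*₍3₎ = 1.0923, θ*₍17₎ = 1.5074.
Basic interval reflects these around s:
  lower = 2 × 1.3243 − 1.5074 = 1.1412
  upper = 2 × 1.3243 − 1.0923 = 1.5563

(1.1412, 1.5563)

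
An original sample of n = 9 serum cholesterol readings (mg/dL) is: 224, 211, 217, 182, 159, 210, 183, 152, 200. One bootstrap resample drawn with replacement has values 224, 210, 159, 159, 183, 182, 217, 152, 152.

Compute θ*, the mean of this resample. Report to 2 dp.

θ* = 182.00

Mean = (224 + 210 + 159 + 159 + 183 + 182 + 217 + 152 + 152) / 9 = 1638.0 / 9 = 182.00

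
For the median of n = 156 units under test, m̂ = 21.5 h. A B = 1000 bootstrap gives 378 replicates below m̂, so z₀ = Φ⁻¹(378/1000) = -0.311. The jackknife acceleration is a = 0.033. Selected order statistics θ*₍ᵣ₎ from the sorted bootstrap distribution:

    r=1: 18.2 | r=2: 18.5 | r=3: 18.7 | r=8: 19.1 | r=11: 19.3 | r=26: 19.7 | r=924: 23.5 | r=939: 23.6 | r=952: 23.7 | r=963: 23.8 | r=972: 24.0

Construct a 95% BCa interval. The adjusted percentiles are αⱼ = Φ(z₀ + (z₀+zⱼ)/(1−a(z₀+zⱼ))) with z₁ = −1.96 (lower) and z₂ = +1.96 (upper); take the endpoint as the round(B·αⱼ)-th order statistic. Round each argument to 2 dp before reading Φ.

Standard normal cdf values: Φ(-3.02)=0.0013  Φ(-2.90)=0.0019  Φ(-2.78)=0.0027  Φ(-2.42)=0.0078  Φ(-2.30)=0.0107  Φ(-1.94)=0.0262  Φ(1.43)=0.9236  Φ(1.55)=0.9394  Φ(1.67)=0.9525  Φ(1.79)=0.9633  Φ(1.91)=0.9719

Lower: z₀ + z₁ = -0.311 + (-1.960) = -2.271; 1 − a(z₀+z₁) = 1 − (0.033)(-2.271) = 1.0749; argument = -0.311 + (-2.271)/1.0749 = -2.4237 → -2.42.
α₁ = Φ(-2.42) = 0.0078; rank = round(1000 × 0.0078) = 8; θ*₍8₎ = 19.1.
Upper: z₀ + z₂ = 1.649; 1 − a(z₀+z₂) = 0.9456; argument = 1.4329 → 1.43; α₂ = 0.9236; rank = 924; θ*₍924₎ = 23.5.

(19.1, 23.5)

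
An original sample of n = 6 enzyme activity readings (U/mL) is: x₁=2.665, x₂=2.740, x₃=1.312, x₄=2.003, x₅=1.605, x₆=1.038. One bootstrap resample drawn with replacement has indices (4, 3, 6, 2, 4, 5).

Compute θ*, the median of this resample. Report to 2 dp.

θ* = 1.80

Resample values: 2.003, 1.312, 1.038, 2.740, 2.003, 1.605.
Sorted: 1.038, 1.312, 1.605, 2.003, 2.003, 2.740
Median = average of the two middle values = 1.80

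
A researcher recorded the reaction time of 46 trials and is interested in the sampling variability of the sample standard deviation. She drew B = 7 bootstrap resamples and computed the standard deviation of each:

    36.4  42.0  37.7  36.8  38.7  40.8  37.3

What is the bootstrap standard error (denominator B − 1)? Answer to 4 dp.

SE* = 2.1195

Bootstrap SE is the standard deviation of the 7 replicate standard deviations.
Mean of replicates: (36.4 + 42.0 + 37.7 + 36.8 + 38.7 + 40.8 + 37.3) / 7 = 269.70000 / 7 = 38.52857
Sum of squared deviations: (−2.12857)² + (+3.47143)² + (−0.82857)² + (−1.72857)² + (+0.17143)² + (+2.27143)² + (−1.22857)² = 26.95429
Variance = 26.95429 / 6 = 4.49238
SE* = √4.49238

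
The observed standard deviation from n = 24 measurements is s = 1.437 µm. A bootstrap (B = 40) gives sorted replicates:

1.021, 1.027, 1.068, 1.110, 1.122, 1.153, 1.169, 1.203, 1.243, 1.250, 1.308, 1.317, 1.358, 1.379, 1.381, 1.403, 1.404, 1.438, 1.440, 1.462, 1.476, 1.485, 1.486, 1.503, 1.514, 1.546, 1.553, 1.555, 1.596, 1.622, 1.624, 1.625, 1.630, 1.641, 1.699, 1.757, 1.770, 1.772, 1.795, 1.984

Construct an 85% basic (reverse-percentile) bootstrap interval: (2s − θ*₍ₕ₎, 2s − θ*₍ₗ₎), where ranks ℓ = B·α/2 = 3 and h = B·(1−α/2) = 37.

(1.104, 1.806)

Percentile endpoints at ranks 3 and 37: θ*₍3₎ = 1.068, θ*₍37₎ = 1.770.
Basic interval reflects these around s:
  lower = 2 × 1.437 − 1.770 = 1.104
  upper = 2 × 1.437 − 1.068 = 1.806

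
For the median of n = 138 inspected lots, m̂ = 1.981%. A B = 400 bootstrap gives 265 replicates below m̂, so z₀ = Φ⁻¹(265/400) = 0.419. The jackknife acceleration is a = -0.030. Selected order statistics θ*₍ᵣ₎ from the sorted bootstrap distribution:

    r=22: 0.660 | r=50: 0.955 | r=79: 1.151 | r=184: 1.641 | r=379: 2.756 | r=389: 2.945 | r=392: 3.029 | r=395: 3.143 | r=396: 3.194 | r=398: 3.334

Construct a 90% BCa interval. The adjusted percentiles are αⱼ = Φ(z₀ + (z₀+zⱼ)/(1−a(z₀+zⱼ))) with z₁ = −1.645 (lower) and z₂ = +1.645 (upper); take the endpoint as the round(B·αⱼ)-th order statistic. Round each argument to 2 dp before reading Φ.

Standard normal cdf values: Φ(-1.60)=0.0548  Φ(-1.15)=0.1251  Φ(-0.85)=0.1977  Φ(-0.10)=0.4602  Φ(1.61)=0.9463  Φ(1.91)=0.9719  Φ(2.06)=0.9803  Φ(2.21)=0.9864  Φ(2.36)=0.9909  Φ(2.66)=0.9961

(1.151, 3.194)

Lower: z₀ + z₁ = 0.419 + (-1.645) = -1.226; 1 − a(z₀+z₁) = 1 − (-0.030)(-1.226) = 0.9632; argument = 0.419 + (-1.226)/0.9632 = -0.8538 → -0.85.
α₁ = Φ(-0.85) = 0.1977; rank = round(400 × 0.1977) = 79; θ*₍79₎ = 1.151.
Upper: z₀ + z₂ = 2.064; 1 − a(z₀+z₂) = 1.0619; argument = 2.3626 → 2.36; α₂ = 0.9909; rank = 396; θ*₍396₎ = 3.194.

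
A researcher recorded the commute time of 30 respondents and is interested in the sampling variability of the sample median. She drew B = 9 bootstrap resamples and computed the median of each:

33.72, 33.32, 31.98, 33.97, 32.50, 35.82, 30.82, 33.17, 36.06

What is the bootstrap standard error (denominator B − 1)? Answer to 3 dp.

Bootstrap SE is the standard deviation of the 9 replicate medians.
Mean of replicates: (33.72 + 33.32 + 31.98 + 33.97 + 32.50 + 35.82 + 30.82 + 33.17 + 36.06) / 9 = 301.3600 / 9 = 33.4844
Sum of squared deviations: (+0.2356)² + (−0.1644)² + (−1.5044)² + (+0.4856)² + (−0.9844)² + (+2.3356)² + (−2.6644)² + (−0.3144)² + (+2.5756)² = 22.8372
Variance = 22.8372 / 8 = 2.8547
SE* = √2.8547

SE* = 1.690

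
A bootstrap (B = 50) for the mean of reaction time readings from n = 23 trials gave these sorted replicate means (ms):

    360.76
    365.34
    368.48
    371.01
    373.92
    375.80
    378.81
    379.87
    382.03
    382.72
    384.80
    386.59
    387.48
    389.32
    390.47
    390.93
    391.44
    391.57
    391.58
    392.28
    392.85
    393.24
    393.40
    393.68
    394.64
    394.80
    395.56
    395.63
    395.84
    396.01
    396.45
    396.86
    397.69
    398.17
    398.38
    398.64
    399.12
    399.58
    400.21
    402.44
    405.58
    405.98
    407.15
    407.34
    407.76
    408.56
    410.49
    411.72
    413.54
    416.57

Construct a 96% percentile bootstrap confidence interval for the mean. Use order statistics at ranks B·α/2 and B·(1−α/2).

(360.76, 413.54)

α = 0.04; lower rank = 50 × 0.020 = 1; upper rank = 50 × 0.980 = 49.
The 1st smallest replicate is 360.76; the 49th is 413.54.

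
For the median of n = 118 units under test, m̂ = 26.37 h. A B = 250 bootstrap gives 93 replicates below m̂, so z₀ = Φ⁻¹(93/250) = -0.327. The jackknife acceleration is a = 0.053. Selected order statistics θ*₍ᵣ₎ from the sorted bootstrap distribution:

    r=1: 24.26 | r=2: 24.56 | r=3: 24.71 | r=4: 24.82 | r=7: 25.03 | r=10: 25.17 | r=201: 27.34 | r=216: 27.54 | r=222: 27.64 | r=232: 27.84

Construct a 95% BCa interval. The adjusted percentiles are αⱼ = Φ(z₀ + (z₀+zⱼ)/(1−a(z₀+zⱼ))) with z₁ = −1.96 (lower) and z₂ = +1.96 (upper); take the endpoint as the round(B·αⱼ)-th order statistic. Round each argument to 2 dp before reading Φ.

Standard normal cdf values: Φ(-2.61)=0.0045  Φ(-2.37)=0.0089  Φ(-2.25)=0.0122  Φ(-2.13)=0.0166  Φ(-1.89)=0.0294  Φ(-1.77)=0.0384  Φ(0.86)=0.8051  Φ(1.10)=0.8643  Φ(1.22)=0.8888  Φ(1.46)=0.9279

Lower: z₀ + z₁ = -0.327 + (-1.960) = -2.287; 1 − a(z₀+z₁) = 1 − (0.053)(-2.287) = 1.1212; argument = -0.327 + (-2.287)/1.1212 = -2.3668 → -2.37.
α₁ = Φ(-2.37) = 0.0089; rank = round(250 × 0.0089) = 2; θ*₍2₎ = 24.56.
Upper: z₀ + z₂ = 1.633; 1 − a(z₀+z₂) = 0.9135; argument = 1.4607 → 1.46; α₂ = 0.9279; rank = 232; θ*₍232₎ = 27.84.

(24.56, 27.84)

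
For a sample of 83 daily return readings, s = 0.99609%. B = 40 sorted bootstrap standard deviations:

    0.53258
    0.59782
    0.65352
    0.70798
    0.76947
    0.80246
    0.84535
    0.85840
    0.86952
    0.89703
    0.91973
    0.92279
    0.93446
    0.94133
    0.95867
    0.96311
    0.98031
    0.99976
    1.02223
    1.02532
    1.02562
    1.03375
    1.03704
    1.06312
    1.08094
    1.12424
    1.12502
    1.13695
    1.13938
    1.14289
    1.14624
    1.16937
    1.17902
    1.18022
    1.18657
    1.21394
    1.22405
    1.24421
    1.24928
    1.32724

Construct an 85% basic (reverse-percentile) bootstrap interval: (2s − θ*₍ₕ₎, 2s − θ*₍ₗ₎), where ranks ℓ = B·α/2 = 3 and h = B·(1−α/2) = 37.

Percentile endpoints at ranks 3 and 37: θ*₍3₎ = 0.65352, θ*₍37₎ = 1.22405.
Basic interval reflects these around s:
  lower = 2 × 0.99609 − 1.22405 = 0.76813
  upper = 2 × 0.99609 − 0.65352 = 1.33866

(0.76813, 1.33866)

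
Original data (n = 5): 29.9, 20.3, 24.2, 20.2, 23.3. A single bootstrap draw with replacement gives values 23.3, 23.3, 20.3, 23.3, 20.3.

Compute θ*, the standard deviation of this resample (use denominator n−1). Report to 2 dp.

Mean = 22.1000; sum of squared deviations = 10.8000
s² = 10.8000 / 4 = 2.7000
s = √2.7000 = 1.64

θ* = 1.64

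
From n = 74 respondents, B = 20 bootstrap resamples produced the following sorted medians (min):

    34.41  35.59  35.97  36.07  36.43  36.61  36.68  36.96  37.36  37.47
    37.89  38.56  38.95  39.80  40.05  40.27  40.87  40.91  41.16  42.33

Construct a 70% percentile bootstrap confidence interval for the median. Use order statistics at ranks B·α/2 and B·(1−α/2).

α = 0.30; lower rank = 20 × 0.150 = 3; upper rank = 20 × 0.850 = 17.
The 3rd smallest replicate is 35.97; the 17th is 40.87.

(35.97, 40.87)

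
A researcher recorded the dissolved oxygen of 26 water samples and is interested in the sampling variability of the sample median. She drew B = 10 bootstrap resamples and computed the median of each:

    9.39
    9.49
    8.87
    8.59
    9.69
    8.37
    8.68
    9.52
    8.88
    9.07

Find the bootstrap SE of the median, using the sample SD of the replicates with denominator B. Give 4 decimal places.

Bootstrap SE is the standard deviation of the 10 replicate medians.
Mean of replicates: (9.39 + 9.49 + 8.87 + 8.59 + 9.69 + 8.37 + 8.68 + 9.52 + 8.88 + 9.07) / 10 = 90.55000 / 10 = 9.05500
Sum of squared deviations: (+0.33500)² + (+0.43500)² + (−0.18500)² + (−0.46500)² + (+0.63500)² + (−0.68500)² + (−0.37500)² + (+0.46500)² + (−0.17500)² + (+0.01500)² = 1.81205
Variance = 1.81205 / 10 = 0.18121
SE* = √0.18121

SE* = 0.4257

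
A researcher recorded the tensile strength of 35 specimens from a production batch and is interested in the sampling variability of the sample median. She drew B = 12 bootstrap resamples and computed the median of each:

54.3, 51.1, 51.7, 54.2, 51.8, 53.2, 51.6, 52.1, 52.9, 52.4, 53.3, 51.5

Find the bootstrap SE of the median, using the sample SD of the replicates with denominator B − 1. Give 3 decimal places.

Bootstrap SE is the standard deviation of the 12 replicate medians.
Mean of replicates: (54.3 + 51.1 + 51.7 + 54.2 + 51.8 + 53.2 + 51.6 + 52.1 + 52.9 + 52.4 + 53.3 + 51.5) / 12 = 630.1000 / 12 = 52.5083
Sum of squared deviations: (+1.7917)² + (−1.4083)² + (−0.8083)² + (+1.6917)² + (−0.7083)² + (+0.6917)² + (−0.9083)² + (−0.4083)² + (+0.3917)² + (−0.1083)² + (+0.7917)² + (−1.0083)² = 12.4892
Variance = 12.4892 / 11 = 1.1354
SE* = √1.1354

SE* = 1.066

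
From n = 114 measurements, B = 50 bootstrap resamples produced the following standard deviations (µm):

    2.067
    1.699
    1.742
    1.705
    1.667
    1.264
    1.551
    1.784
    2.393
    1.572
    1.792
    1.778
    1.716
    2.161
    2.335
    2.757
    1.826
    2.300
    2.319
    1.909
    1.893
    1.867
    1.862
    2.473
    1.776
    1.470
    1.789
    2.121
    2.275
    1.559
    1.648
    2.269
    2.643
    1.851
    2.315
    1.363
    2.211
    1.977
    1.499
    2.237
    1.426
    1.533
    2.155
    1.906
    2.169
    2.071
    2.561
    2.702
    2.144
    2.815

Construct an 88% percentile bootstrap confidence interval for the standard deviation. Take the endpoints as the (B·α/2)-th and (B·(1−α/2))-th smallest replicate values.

Sorted replicates: 1.264, 1.363, 1.426, 1.470, 1.499, 1.533, 1.551, 1.559, 1.572, 1.648, 1.667, 1.699, 1.705, 1.716, 1.742, 1.776, 1.778, 1.784, 1.789, 1.792, 1.826, 1.851, 1.862, 1.867, 1.893, 1.906, 1.909, 1.977, 2.067, 2.071, 2.121, 2.144, 2.155, 2.161, 2.169, 2.211, 2.237, 2.269, 2.275, 2.300, 2.315, 2.319, 2.335, 2.393, 2.473, 2.561, 2.643, 2.702, 2.757, 2.815
α = 0.12; lower rank = 50 × 0.060 = 3; upper rank = 50 × 0.940 = 47.
The 3rd smallest replicate is 1.426; the 47th is 2.643.

(1.426, 2.643)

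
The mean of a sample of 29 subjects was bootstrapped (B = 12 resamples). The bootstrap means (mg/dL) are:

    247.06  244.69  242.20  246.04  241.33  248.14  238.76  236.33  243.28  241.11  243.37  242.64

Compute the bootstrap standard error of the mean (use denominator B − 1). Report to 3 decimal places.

SE* = 3.367

Bootstrap SE is the standard deviation of the 12 replicate means.
Mean of replicates: (247.06 + 244.69 + 242.20 + 246.04 + 241.33 + 248.14 + 238.76 + 236.33 + 243.28 + 241.11 + 243.37 + 242.64) / 12 = 2914.9500 / 12 = 242.9125
Sum of squared deviations: (+4.1475)² + (+1.7775)² + (−0.7125)² + (+3.1275)² + (−1.5825)² + (+5.2275)² + (−4.1525)² + (−6.5825)² + (+0.3675)² + (−1.8025)² + (+0.4575)² + (−0.2725)² = 124.7214
Variance = 124.7214 / 11 = 11.3383
SE* = √11.3383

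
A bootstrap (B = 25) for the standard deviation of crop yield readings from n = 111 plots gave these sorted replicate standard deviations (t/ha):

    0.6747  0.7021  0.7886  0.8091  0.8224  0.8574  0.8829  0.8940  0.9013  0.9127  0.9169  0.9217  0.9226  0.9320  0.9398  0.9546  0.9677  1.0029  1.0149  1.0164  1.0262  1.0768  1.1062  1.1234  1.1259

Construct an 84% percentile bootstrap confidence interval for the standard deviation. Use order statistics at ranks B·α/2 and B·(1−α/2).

α = 0.16; lower rank = 25 × 0.080 = 2; upper rank = 25 × 0.920 = 23.
The 2nd smallest replicate is 0.7021; the 23rd is 1.1062.

(0.7021, 1.1062)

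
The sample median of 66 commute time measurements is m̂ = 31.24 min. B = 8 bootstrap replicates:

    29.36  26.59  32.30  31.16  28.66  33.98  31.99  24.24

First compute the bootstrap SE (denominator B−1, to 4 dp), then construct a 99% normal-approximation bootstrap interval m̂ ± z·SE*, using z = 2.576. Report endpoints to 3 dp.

(22.917, 39.563)

Mean of replicates = 29.7850; sum of squared deviations = 73.0772; SE* = √(73.0772/7) = 3.2310
Margin = 2.576 × 3.2310 = 8.3231
Interval: 31.24 ± 8.3231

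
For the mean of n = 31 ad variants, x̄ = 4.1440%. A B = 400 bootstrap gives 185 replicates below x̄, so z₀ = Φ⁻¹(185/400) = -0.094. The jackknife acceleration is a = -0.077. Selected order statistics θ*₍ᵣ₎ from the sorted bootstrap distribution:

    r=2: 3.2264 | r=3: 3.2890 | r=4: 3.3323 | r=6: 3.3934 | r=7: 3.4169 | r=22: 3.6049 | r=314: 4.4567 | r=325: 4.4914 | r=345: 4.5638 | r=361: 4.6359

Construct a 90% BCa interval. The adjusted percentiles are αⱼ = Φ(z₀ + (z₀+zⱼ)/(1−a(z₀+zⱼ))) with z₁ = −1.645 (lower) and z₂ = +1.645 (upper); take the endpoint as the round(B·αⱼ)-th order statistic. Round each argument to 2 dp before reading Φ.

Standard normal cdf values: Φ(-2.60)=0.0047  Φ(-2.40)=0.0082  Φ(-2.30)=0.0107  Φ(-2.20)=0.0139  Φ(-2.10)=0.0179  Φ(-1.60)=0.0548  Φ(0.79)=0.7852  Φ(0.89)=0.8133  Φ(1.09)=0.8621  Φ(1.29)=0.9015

(3.4169, 4.6359)

Lower: z₀ + z₁ = -0.094 + (-1.645) = -1.739; 1 − a(z₀+z₁) = 1 − (-0.077)(-1.739) = 0.8661; argument = -0.094 + (-1.739)/0.8661 = -2.1019 → -2.10.
α₁ = Φ(-2.10) = 0.0179; rank = round(400 × 0.0179) = 7; θ*₍7₎ = 3.4169.
Upper: z₀ + z₂ = 1.551; 1 − a(z₀+z₂) = 1.1194; argument = 1.2915 → 1.29; α₂ = 0.9015; rank = 361; θ*₍361₎ = 4.6359.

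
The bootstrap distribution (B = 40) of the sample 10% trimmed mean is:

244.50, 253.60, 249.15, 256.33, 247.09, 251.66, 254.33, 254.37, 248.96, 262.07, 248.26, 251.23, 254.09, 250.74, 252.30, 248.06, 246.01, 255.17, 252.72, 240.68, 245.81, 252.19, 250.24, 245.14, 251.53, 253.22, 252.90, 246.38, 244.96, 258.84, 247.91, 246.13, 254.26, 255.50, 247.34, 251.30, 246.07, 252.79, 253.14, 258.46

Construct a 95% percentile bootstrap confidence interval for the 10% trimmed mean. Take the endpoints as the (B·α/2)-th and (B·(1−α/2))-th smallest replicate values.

Sorted replicates: 240.68, 244.50, 244.96, 245.14, 245.81, 246.01, 246.07, 246.13, 246.38, 247.09, 247.34, 247.91, 248.06, 248.26, 248.96, 249.15, 250.24, 250.74, 251.23, 251.30, 251.53, 251.66, 252.19, 252.30, 252.72, 252.79, 252.90, 253.14, 253.22, 253.60, 254.09, 254.26, 254.33, 254.37, 255.17, 255.50, 256.33, 258.46, 258.84, 262.07
α = 0.05; lower rank = 40 × 0.025 = 1; upper rank = 40 × 0.975 = 39.
The 1st smallest replicate is 240.68; the 39th is 258.84.

(240.68, 258.84)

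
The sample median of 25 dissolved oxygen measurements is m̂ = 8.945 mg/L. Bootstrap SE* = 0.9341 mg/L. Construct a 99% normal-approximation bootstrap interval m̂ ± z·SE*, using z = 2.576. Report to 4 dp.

(6.5388, 11.3512)

Margin = 2.576 × 0.9341 = 2.40624
Interval: 8.945 ± 2.40624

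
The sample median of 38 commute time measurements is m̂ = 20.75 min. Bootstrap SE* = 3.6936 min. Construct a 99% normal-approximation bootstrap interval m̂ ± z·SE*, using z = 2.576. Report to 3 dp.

Margin = 2.576 × 3.6936 = 9.5147
Interval: 20.75 ± 9.5147

(11.235, 30.265)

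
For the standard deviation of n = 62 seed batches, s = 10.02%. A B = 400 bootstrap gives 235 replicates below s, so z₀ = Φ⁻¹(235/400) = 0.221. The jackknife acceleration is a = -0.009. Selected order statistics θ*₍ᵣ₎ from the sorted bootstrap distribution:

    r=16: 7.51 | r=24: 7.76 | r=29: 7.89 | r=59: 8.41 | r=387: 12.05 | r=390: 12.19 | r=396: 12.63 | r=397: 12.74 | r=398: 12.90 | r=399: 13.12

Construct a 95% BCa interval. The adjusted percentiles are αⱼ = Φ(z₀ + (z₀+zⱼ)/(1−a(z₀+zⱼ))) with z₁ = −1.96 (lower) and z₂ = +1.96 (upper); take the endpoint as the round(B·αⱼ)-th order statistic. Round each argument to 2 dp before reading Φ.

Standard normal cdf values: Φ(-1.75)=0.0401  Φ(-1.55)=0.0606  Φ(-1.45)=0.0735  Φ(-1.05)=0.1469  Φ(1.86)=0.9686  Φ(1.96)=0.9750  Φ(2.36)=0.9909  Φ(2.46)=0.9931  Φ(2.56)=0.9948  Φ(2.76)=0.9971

Lower: z₀ + z₁ = 0.221 + (-1.960) = -1.739; 1 − a(z₀+z₁) = 1 − (-0.009)(-1.739) = 0.9843; argument = 0.221 + (-1.739)/0.9843 = -1.5456 → -1.55.
α₁ = Φ(-1.55) = 0.0606; rank = round(400 × 0.0606) = 24; θ*₍24₎ = 7.76.
Upper: z₀ + z₂ = 2.181; 1 − a(z₀+z₂) = 1.0196; argument = 2.3600 → 2.36; α₂ = 0.9909; rank = 396; θ*₍396₎ = 12.63.

(7.76, 12.63)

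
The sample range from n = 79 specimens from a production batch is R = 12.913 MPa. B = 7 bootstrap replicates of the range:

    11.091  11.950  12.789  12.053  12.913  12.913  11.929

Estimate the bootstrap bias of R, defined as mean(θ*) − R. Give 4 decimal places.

mean(θ*) = (11.091 + 11.950 + 12.789 + 12.053 + 12.913 + 12.913 + 11.929) / 7 = 12.23400
bias = 12.23400 − 12.913

bias = −0.6790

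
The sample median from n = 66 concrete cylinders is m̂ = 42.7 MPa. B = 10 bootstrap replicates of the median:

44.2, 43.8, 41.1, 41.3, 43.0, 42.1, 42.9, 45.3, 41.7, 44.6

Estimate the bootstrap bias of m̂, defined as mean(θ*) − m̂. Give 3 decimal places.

bias = +0.300

mean(θ*) = (44.2 + 43.8 + 41.1 + 41.3 + 43.0 + 42.1 + 42.9 + 45.3 + 41.7 + 44.6) / 10 = 43.0000
bias = 43.0000 − 42.7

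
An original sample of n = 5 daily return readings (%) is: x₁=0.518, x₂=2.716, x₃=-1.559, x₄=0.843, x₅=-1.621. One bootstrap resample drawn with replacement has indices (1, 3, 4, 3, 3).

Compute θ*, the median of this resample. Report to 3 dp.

Resample values: 0.518, -1.559, 0.843, -1.559, -1.559.
Sorted: -1.559, -1.559, -1.559, 0.518, 0.843
Median = middle value = -1.559

θ* = -1.559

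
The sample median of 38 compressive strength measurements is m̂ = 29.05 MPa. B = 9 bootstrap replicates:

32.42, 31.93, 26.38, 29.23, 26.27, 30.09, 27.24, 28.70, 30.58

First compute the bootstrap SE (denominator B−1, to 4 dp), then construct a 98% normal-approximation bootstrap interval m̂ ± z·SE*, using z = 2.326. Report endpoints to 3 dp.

Mean of replicates = 29.2044; sum of squared deviations = 41.1474; SE* = √(41.1474/8) = 2.2679
Margin = 2.326 × 2.2679 = 5.2751
Interval: 29.05 ± 5.2751

(23.775, 34.325)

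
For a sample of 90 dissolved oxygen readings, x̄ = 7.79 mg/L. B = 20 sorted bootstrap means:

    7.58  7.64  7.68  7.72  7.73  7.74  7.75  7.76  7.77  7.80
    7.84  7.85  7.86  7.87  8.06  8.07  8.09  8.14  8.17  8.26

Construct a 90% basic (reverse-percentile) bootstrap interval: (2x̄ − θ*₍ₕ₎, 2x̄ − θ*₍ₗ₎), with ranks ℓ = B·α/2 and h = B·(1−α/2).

(7.41, 8.00)

Percentile endpoints at ranks 1 and 19: θ*₍1₎ = 7.58, θ*₍19₎ = 8.17.
Basic interval reflects these around x̄:
  lower = 2 × 7.79 − 8.17 = 7.41
  upper = 2 × 7.79 − 7.58 = 8.00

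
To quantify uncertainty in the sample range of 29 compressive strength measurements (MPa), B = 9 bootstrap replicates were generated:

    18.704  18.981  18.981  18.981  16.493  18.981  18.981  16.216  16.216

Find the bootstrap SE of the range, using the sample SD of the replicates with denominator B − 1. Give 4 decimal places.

SE* = 1.3187

Bootstrap SE is the standard deviation of the 9 replicate ranges.
Mean of replicates: (18.704 + 18.981 + 18.981 + 18.981 + 16.493 + 18.981 + 18.981 + 16.216 + 16.216) / 9 = 162.53400 / 9 = 18.05933
Sum of squared deviations: (+0.64467)² + (+0.92167)² + (+0.92167)² + (+0.92167)² + (−1.56633)² + (+0.92167)² + (+0.92167)² + (−1.84333)² + (−1.84333)² = 13.91210
Variance = 13.91210 / 8 = 1.73901
SE* = √1.73901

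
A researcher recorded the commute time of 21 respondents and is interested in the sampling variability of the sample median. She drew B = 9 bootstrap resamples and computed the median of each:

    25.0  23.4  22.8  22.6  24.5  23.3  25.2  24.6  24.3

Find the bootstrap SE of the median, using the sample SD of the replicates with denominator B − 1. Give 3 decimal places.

SE* = 0.960

Bootstrap SE is the standard deviation of the 9 replicate medians.
Mean of replicates: (25.0 + 23.4 + 22.8 + 22.6 + 24.5 + 23.3 + 25.2 + 24.6 + 24.3) / 9 = 215.7000 / 9 = 23.9667
Sum of squared deviations: (+1.0333)² + (−0.5667)² + (−1.1667)² + (−1.3667)² + (+0.5333)² + (−0.6667)² + (+1.2333)² + (+0.6333)² + (+0.3333)² = 7.3800
Variance = 7.3800 / 8 = 0.9225
SE* = √0.9225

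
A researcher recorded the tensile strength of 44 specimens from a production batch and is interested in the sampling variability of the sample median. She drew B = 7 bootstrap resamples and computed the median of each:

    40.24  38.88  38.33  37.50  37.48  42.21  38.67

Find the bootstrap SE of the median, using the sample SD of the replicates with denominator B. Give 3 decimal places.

Bootstrap SE is the standard deviation of the 7 replicate medians.
Mean of replicates: (40.24 + 38.88 + 38.33 + 37.50 + 37.48 + 42.21 + 38.67) / 7 = 273.3100 / 7 = 39.0443
Sum of squared deviations: (+1.1957)² + (−0.1643)² + (−0.7143)² + (−1.5443)² + (−1.5643)² + (+3.1657)² + (−0.3743)² = 16.9606
Variance = 16.9606 / 7 = 2.4229
SE* = √2.4229

SE* = 1.557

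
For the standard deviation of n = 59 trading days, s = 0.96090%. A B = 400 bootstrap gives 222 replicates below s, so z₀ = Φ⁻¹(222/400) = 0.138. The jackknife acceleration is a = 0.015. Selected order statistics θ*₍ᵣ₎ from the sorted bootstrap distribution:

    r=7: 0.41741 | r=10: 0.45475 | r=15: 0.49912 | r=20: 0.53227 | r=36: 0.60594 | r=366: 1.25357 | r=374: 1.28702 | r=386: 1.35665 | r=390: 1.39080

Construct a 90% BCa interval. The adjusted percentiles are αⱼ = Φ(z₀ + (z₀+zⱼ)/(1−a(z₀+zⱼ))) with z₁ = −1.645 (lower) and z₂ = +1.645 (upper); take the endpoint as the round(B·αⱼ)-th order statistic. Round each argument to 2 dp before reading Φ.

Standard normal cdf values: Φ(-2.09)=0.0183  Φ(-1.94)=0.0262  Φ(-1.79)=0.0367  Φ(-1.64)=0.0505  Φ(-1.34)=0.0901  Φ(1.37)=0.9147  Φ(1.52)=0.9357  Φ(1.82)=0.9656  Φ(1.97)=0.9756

(0.60594, 1.39080)

Lower: z₀ + z₁ = 0.138 + (-1.645) = -1.507; 1 − a(z₀+z₁) = 1 − (0.015)(-1.507) = 1.0226; argument = 0.138 + (-1.507)/1.0226 = -1.3357 → -1.34.
α₁ = Φ(-1.34) = 0.0901; rank = round(400 × 0.0901) = 36; θ*₍36₎ = 0.60594.
Upper: z₀ + z₂ = 1.783; 1 − a(z₀+z₂) = 0.9733; argument = 1.9700 → 1.97; α₂ = 0.9756; rank = 390; θ*₍390₎ = 1.39080.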